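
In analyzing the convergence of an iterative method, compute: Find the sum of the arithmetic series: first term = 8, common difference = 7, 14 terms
Last term: a_n=8 + (14 - 1)·7=99
Sum=n(a_1 + a_n)/2=14(8 + 99)/2=749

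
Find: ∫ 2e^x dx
Since d/dx[e^x]=+e^x, we get 2e^x+C

Answer: 2e^x+C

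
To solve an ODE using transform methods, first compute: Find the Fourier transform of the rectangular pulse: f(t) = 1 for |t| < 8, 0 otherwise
F(omega) = integral from -8 to 8 of e^(-j*omega*t) dt
= 2*sin(8*omega)/omega = 16*sinc(8*omega/pi)

Answer: 2*sin(8*omega)/omega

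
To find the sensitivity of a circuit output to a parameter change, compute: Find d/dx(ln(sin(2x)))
Chain rule: d/dx[ln(u)]=u'/u where u=sin(2x)
u'=2cos(2x)

Answer: (2cos(2x))/(sin(2x))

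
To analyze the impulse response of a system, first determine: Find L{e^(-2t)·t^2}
First shifting: L{e^(at)f(t)} = F(s-a)
L{t^2} = 2/s^3
Shift s → s+2: 2/(s+2)^3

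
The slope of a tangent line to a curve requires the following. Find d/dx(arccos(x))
d/dx[arccos(u)] = -u'/√(1-u²), u = x, u' = 1

Answer: -1/√(1-x²)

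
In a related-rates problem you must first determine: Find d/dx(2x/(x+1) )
Quotient rule: (f/g)'=(f'g - fg')/g²
f=2x, f'=2
g=x + 1, g'=1

Answer: (2·(x + 1) - 2x)/(x + 1)²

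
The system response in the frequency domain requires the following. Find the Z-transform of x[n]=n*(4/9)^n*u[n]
Using the property Z{n * a^n * u[n]} = az/(z-a)^2
With a = 4/9: X(z) = (4/9)z/(z - 4/9)^2, |z| > 4/9

Answer: (4/9)z/(z - 4/9)^2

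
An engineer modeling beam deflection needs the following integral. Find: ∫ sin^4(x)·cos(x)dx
Let u=sin(x), du=cos(x) dx
∫ u^4 du=u^5/5+C

Answer: sin^5(x)/5+C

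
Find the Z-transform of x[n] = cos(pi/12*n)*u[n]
Z{cos(w0*n)*u[n]} = z(z - cos(w0))/(z^2 - 2z*cos(w0) + 1)
With w0 = pi/12: X(z) = z(z - cos(pi/12))/(z^2 - 2z*cos(pi/12) + 1)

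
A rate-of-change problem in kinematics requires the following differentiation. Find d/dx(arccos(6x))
d/dx[arccos(u)] = -u'/√(1-u²), u = 6x, u' = 6

Answer: -6/√(1-36x²)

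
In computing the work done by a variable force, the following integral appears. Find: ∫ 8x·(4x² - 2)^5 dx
Let u=4x² - 2, du=8x dx
∫ u^5 du=u^6/6+C

Answer: (4x² - 2)^6/6+C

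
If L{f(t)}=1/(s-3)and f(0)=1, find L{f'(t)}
L{f'(t)} = s·F(s) - f(0) = s/(s-3)-1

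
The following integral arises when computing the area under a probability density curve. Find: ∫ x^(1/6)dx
Power rule: ∫ x^(1/6) dx = x^(7/6)/(7/6) + C

Answer: (6/7)·x^(7/6) + C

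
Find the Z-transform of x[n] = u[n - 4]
Using the time-shift property: Z{u[n-4]}=z^(-4) * z/(z-1)
=z^(-3)/(z-1)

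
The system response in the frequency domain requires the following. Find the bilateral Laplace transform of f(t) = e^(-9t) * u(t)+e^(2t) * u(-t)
For e^(-9t) * u(t): L=1/(s+9), Re(s) > -9
For e^(2t) * u(-t): L=-1/(s-2), Re(s) < 2
Combined: F(s)=1/(s+9)-1/(s-2), -9 < Re(s) < 2

Answer: 1/(s+9)-1/(s-2), ROC: -9 < Re(s) < 2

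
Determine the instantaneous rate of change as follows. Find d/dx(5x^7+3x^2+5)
Power rule: d/dx(ax^n) = n·a·x^(n-1)
Term by term: 35·x^6 + 6·x

Answer: 35x^6 + 6x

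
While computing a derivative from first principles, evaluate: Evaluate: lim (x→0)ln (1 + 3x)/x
L'Hôpital (0/0): lim 3/(1+3x) / 1 = 3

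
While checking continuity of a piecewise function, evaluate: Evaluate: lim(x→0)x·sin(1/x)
Squeeze theorem: -|x| ≤ x·sin(1/x) ≤ |x|
Since x → 0 as x → 0, by squeeze theorem the limit is 0

Answer: 0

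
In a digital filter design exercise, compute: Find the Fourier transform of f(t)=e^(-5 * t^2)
The Fourier transform of a Gaussian e^(-a*t^2) is sqrt(pi/a)*e^(-omega^2/(4a)).
With a = 5: F(omega) = sqrt(pi/5)*e^(-omega^2/20)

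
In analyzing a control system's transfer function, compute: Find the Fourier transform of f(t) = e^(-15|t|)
Using the standard pair: F{e^(-a|t|)}=2a/(a^2 + omega^2)
With a=15: F(omega)=30/(225 + omega^2)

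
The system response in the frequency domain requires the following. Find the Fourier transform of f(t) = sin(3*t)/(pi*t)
sin(W*t)/(pi*t) = (W/pi)*sinc(W*t/pi) is the impulse response of the ideal low-pass filter with cutoff W (here W = 3).
Its Fourier transform is a rectangular function:
F(omega) = 1 for |omega| < 3, 0 otherwise

Answer: rect(omega/6) [i.e., 1 for |omega| < 3, 0 otherwise]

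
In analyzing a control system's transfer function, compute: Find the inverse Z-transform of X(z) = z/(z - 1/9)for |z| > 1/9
Standard pair: z/(z-a) <-> a^n * u[n] for causal signals
With a = 1/9: x[n] = (1/9)^n * u[n]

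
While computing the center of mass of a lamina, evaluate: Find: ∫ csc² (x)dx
Since d/dx[-cot(x)]=csc²(x), integral=-cot(x) + C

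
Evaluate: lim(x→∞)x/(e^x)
Apply L'Hôpital 1 times (∞/∞ each time):
Eventually get 1!/(e^x) → 0

Answer: 0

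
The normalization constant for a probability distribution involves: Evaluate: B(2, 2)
B(x,y)=Γ(x)Γ(y)/Γ(x+y)=(x-1)!(y-1)!/(x+y-1)!
B(2,2)=1!·1!/3!=1/6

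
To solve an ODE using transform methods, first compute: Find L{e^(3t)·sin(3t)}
First shifting: L{e^(at)f(t)} = F(s-a)
L{sin(3t)} = 3/(s² + 9)
Shift: 3/((s-3)² + 9)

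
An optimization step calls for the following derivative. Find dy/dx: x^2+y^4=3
Differentiate: 2x + 4y^3·(dy/dx) = 0
dy/dx = -2x/(4y^3)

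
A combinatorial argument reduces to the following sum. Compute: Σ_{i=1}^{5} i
Using formula: Σ i^1 = n(n + 1)/2 = 5·6/2 = 15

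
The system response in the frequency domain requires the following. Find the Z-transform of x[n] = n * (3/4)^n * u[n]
Using the property Z{n*a^n*u[n]}=az/(z-a)^2
With a=3/4: X(z)=(3/4)z/(z - 3/4)^2, |z| > 3/4

Answer: (3/4)z/(z - 3/4)^2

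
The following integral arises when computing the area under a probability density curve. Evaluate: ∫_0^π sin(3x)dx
Antiderivative: -cos(3x)/3
Evaluate at bounds: [-cos(3·π)/3] - [-cos(3·0)/3]
= (-(-1)+(1))/3 = 2/3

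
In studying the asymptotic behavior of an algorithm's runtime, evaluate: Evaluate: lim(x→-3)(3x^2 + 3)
Polynomial is continuous, so substitute x=-3:
3·(-3)^2+3=30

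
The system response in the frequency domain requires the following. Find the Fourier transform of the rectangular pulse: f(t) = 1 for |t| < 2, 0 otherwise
F(omega)=integral from -2 to 2 of e^(-j * omega * t) dt
=2 * sin(2 * omega)/omega=4 * sinc(2 * omega/pi)

Answer: 2 * sin(2 * omega)/omega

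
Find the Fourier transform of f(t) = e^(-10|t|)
Using the standard pair: F{e^(-a|t|)}=2a/(a^2 + omega^2)
With a=10: F(omega)=20/(100 + omega^2)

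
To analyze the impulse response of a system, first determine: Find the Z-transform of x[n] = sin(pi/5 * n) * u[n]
Z{sin(w0*n)*u[n]}=z*sin(w0)/(z^2-2z*cos(w0)+1)
With w0=pi/5: X(z)=z*sin(pi/5)/(z^2-2z*cos(pi/5)+1)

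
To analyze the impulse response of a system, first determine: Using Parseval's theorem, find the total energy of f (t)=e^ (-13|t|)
Parseval's theorem: E=integral |f(t)|^2 dt=(1/2pi) integral |F(omega)|^2 domega
E=integral_{-inf}^{inf} e^(-26|t|) dt=2*integral_0^inf e^(-26t) dt=2/(2*13)=1/13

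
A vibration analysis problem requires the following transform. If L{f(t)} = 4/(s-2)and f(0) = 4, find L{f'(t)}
L{f'(t)}=s·F(s) - f(0)=4s/(s-2)-4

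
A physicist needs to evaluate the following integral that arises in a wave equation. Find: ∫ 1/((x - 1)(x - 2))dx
Partial fractions: 1/((x-1)(x-2)) = A/(x-1)+B/(x-2)
A = -1, B = 1
∫ [-1· 1/(x-1)+1· 1/(x-2)] dx
= (1)[ln|x-2| - ln|x-1|]+C

Answer: ln|(x-2)/(x-1)|+C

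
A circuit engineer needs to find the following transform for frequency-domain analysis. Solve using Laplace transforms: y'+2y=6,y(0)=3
Take L of both sides: sY(s) - 3 + 2Y(s) = 6/s
Y(s)(s + 2) = 6/s + 3
Y(s) = 6/(s(s + 2)) + 3/(s + 2)
Partial fractions: 6/(s(s + 2)) = 3/s - 3/(s + 2)
So Y(s) = 3/s
Inverse transform (L^(-1){1/s} = 1, L^(-1){1/(s + 2)} = e^(-2t)):

Answer: y(t) = 3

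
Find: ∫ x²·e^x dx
Integration by parts twice:
First: u=x², dv=e^x dx => x²e^x - 2∫ xe^x dx
Second: u=x, dv=e^x dx => xe^x - e^x
Combining: x²e^x - 2xe^x+2e^x+C

Answer: e^x(x² - 2x+2)+C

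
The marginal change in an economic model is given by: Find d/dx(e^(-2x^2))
Chain rule: d/dx[e^u]=e^u · u' where u=-2x^2
u'=-4x

Answer: -4x·e^(-2x^2)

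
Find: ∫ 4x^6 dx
Using power rule: ∫ 4x^6 dx = 4/7 x^7+C = (4/7)x^7+C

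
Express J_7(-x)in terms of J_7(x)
For integer n: J_n(-x)=(-1)^n J_n(x)
With n=7: J_7(-x)=(-1)^7 J_7(x)=-J_7(x)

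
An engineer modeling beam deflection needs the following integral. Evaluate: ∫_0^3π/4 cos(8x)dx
Antiderivative: sin(8x)/8
Evaluate at bounds: [sin(8·3π/4)/8] - [sin(8·0)/8]
= ((0) - (0))/8 = 0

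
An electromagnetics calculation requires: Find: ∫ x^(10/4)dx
Power rule: ∫ x^(5/2) dx = x^(7/2)/(7/2) + C

Answer: (2/7)·x^(7/2) + C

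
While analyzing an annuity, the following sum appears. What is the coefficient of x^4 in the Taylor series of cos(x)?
cos(x)=Σ (-1)^k x^(2k)/(2k)!
For x^4: (-1)^2/4!=1/24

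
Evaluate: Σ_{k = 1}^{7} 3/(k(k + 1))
Partial fractions: 3/(k(k+1)) = 3/k - 3/(k+1)
Telescoping sum: 3(1-1/8) = 3·7/8

Answer: 21/8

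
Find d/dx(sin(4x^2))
Chain rule: d/dx[sin(u)] = cos(u)·u' where u = 4x^2
u' = 8x

Answer: 8x·cos(4x^2)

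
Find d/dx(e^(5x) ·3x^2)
Product rule: (fg)'=f'g + fg'
f=e^(5x), f'=5·e^(5x)
g=3x^2, g'=6x

Answer: 15·e^(5x)·x^2 + 6·e^(5x)·x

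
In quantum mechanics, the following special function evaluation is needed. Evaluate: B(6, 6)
B(x,y)=Γ(x)Γ(y)/Γ(x+y)=(x-1)!(y-1)!/(x+y-1)!
B(6,6)=5!·5!/11!=1/2772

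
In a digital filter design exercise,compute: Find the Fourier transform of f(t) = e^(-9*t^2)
The Fourier transform of a Gaussian e^(-a*t^2) is sqrt(pi/a)*e^(-omega^2/(4a)).
With a = 9: F(omega) = sqrt(pi)/3*e^(-omega^2/36)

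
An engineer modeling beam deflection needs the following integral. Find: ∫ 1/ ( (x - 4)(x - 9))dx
Partial fractions: 1/((x-4)(x-9))=A/(x-4) + B/(x-9)
A=-1/5, B=1/5
∫ [-1/5· 1/(x-4) + 1/5· 1/(x-9)] dx
=(1/5)[ln|x-9| - ln|x-4|] + C

Answer: (1/5)·ln|(x-9)/(x-4)| + C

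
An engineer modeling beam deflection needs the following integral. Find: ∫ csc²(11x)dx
Since d/dx[-cot(11x)] = 11csc²(11x), integral = -cot(11x)/11 + C

Answer: (-1/11)cot(11x) + C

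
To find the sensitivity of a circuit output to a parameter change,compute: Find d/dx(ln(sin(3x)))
Chain rule: d/dx[ln(u)] = u'/u where u = sin(3x)
u' = 3cos(3x)

Answer: (3cos(3x))/(sin(3x))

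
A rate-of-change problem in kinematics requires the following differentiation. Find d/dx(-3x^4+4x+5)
Power rule: d/dx(ax^n)=n·a·x^(n-1)
Term by term: -12·x^3 + 4

Answer: -12x^3 + 4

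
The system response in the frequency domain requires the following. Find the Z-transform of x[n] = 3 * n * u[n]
Z{n * u[n]}=z/(z-1)^2
By linearity: Z{3 * n * u[n]}=3z/(z-1)^2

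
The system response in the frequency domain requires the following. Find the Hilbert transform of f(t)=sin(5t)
The Hilbert transform shifts each frequency component by -pi/2.
H{sin(wt)}=-cos(wt)
With w=5: H{sin(5t)}=-cos(5t)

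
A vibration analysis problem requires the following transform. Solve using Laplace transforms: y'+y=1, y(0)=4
Take L of both sides: sY(s) - 4 + Y(s) = 1/s
Y(s)(s + 1) = 1/s + 4
Y(s) = 1/(s(s + 1)) + 4/(s + 1)
Partial fractions: 1/(s(s + 1)) = 1/s - 1/(s + 1)
So Y(s) = 1/s + 3/(s + 1)
Inverse transform (L^(-1){1/s} = 1, L^(-1){1/(s + 1)} = e^(-t)):

Answer: y(t) = 1 + 3·e^(-t)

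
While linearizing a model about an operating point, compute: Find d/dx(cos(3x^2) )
Chain rule: d/dx[cos(u)]=-sin(u)·u' where u=3x^2
u'=6x

Answer: -6x·sin(3x^2)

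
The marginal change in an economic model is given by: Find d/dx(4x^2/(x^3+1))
Quotient rule: (f/g)' = (f'g - fg')/g²
f = 4x^2, f' = 8x
g = x^3+1, g' = 3x^2

Answer: (8x·(x^3+1)-12x^4)/(x^3+1)²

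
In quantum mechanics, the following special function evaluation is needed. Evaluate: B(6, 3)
B(x,y)=Γ(x)Γ(y)/Γ(x+y)=(x-1)!(y-1)!/(x+y-1)!
B(6,3)=5!·2!/8!=1/168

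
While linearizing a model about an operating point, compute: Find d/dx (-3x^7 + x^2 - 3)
Power rule: d/dx(ax^n)=n·a·x^(n-1)
Term by term: -21·x^6 + 2·x

Answer: -21x^6 + 2x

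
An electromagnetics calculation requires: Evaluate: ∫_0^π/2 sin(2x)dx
Antiderivative: -cos(2x)/2
Evaluate at bounds: [-cos(2·π/2)/2] - [-cos(2·0)/2]
= (-(-1) + (1))/2 = 1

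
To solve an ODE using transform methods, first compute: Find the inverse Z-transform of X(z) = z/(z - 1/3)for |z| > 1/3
Standard pair: z/(z-a) <-> a^n*u[n] for causal signals
With a = 1/3: x[n] = (1/3)^n*u[n]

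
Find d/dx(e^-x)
Chain rule: d/dx[e^u]=e^u · u' where u=-x
u'=-1

Answer: -1·e^-x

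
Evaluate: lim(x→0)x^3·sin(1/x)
Squeeze theorem: -|x^3| ≤ x^3·sin(1/x) ≤ |x^3|
Since x^3 → 0 as x → 0, by squeeze theorem the limit is 0

Answer: 0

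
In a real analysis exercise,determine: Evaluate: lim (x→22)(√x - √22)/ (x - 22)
Multiply by conjugate (√x + √22)/(√x + √22):
=(x - 22)/((x - 22)(√x + √22))=1/(√x + √22)
As x → 22: 1/(2√22)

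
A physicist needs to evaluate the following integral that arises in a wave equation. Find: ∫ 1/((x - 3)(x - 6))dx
Partial fractions: 1/((x-3)(x-6))=A/(x-3)+B/(x-6)
A=-1/3, B=1/3
∫ [-1/3· 1/(x-3)+1/3· 1/(x-6)] dx
=(1/3)[ln|x-6| - ln|x-3|]+C

Answer: (1/3)·ln|(x-6)/(x-3)|+C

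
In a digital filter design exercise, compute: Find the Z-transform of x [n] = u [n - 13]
Using the time-shift property: Z{u[n-13]}=z^(-13)*z/(z-1)
=z^(-12)/(z-1)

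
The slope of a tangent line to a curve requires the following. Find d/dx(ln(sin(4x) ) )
Chain rule: d/dx[ln(u)] = u'/u where u = sin(4x)
u' = 4cos(4x)

Answer: (4cos(4x))/(sin(4x))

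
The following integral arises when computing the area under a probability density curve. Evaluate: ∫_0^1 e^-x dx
Antiderivative: -e^-x
Evaluate: -(e^-1-1)

Answer: (e^-1-1)/(-1)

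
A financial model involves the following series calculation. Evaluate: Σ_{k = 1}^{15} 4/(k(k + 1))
Partial fractions: 4/(k(k+1))=4/k - 4/(k+1)
Telescoping sum: 4(1-1/16)=4·15/16

Answer: 15/4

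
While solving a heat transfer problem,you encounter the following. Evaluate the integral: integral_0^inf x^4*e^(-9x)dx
This is a Gamma integral. Substitute u = 9x (du = 9 dx):
integral_0^inf x^4 * e^(-9x) dx = (1/9^5) integral_0^inf u^4 * e^(-u) du
= Gamma(5)/9^5 = 4!/9^5 = 24/59049

Answer: 8/19683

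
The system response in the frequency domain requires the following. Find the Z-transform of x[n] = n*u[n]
Standard pair: Z{n*u[n]} = z/(z-1)^2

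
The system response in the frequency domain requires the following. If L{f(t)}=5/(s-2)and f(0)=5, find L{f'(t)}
L{f'(t)}=s·F(s) - f(0)=5s/(s-2)-5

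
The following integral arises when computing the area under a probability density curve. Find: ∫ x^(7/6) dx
Power rule: ∫ x^(7/6) dx = x^(13/6)/(13/6)+C

Answer: (6/13)·x^(13/6)+C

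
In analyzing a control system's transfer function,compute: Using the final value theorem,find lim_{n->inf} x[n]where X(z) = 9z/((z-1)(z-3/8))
Final value theorem: lim x[n] = lim_{z->1} (z-1) * X(z)
(z-1) * X(z) = 9z/(z-3/8)
As z->1: 9/(1 - 3/8) = 9/(5/8) = 72/5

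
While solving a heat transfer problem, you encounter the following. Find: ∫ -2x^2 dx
Using power rule: ∫ -2x^2 dx = -2/3 x^3 + C = (-2/3)x^3 + C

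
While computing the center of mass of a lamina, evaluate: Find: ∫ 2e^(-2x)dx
Since d/dx[e^(-2x)] = -2e^(-2x), we get -1 e^(-2x) + C

Answer: -e^(-2x) + C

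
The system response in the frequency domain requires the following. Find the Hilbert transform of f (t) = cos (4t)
The Hilbert transform shifts each frequency component by -pi/2.
H{cos(wt)}=sin(wt)
With w=4: H{cos(4t)}=sin(4t)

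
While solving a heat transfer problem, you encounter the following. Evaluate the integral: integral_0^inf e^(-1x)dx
integral_0^inf e^(-1x) dx = [-1/1*e^(-1x)]_0^inf
= 0 - (-1/1) = 1/1

Answer: 1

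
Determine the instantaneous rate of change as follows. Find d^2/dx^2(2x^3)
Apply power rule 2 times:
d^1: 6x^2
d^2: 12x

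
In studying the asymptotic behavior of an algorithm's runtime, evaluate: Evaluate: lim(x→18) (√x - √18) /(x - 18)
Multiply by conjugate (√x + √18)/(√x + √18):
= (x - 18)/((x - 18)(√x + √18)) = 1/(√x + √18)
As x → 18: 1/(2√18)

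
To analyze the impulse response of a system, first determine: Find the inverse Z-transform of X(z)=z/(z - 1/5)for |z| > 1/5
Standard pair: z/(z-a) <-> a^n*u[n] for causal signals
With a = 1/5: x[n] = (1/5)^n*u[n]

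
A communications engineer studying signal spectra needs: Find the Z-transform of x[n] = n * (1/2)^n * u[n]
Using the property Z{n*a^n*u[n]} = az/(z-a)^2
With a = 1/2: X(z) = (1/2)z/(z - 1/2)^2, |z| > 1/2

Answer: (1/2)z/(z - 1/2)^2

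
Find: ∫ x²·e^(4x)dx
Integration by parts twice:
First: u = x², dv = e^(4x) dx => x²e^(4x)/4 - (2/4)∫ xe^(4x) dx
Second (∫ xe^(4x) dx): xe^(4x)/4 - e^(4x)/16
Combining: e^(4x)(x²/4-2x/16+2/64)+C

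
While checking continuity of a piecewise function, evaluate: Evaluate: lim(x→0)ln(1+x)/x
L'Hôpital (0/0): lim 1/(1 + x) / 1=1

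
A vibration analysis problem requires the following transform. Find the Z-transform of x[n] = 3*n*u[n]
Z{n*u[n]} = z/(z-1)^2
By linearity: Z{3*n*u[n]} = 3z/(z-1)^2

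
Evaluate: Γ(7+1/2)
Γ(n + 1/2)=(2n)!√π/(4^n·n!)
=87178291200√π/(16384·5040)=(135135/128)·√π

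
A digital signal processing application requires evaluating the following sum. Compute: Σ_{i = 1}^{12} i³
Using formula: Σ i^3 = [n(n+1)/2]² = [12·13/2]² = 6084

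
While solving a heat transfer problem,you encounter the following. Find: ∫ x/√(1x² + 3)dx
Let u=x² + 3, du=2x dx
∫ (1/2)·u^(-1/2) du=√u + C

Answer: √(x² + 3) + C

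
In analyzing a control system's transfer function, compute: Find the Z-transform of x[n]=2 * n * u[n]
Z{n * u[n]}=z/(z-1)^2
By linearity: Z{2 * n * u[n]}=2z/(z-1)^2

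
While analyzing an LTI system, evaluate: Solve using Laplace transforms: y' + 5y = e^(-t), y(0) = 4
Take L: sY - 4 + 5Y=1/(s + 1)
Y(s + 5)=1/(s + 1) + 4
Y=1/((s + 1)(s + 5)) + 4/(s + 5)
Partial fractions: 1/((s + 1)(s + 5))=(1/4)/(s + 1) - (1/4)/(s + 5)
So Y=(1/4)/(s + 1) + (15/4)/(s + 5)
Inverse Laplace transform (L^(-1){1/(s + 1)}=e^(-t), L^(-1){1/(s + 5)}=e^(-5t)):

Answer: y(t)=(1/4)·e^(-t) + (15/4)·e^(-5t)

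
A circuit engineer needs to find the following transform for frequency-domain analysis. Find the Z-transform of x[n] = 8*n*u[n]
Z{n * u[n]}=z/(z-1)^2
By linearity: Z{8 * n * u[n]}=8z/(z-1)^2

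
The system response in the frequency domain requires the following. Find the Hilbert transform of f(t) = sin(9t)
The Hilbert transform shifts each frequency component by -pi/2.
H{sin(wt)} = -cos(wt)
With w = 9: H{sin(9t)} = -cos(9t)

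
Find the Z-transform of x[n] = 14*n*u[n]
Z{n * u[n]} = z/(z-1)^2
By linearity: Z{14 * n * u[n]} = 14z/(z-1)^2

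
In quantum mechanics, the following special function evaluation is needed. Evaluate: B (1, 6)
B(x,y) = Γ(x)Γ(y)/Γ(x+y) = (x-1)!(y-1)!/(x+y-1)!
B(1,6) = 0!·5!/6! = 1/6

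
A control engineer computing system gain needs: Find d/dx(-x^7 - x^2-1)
Power rule: d/dx(ax^n) = n·a·x^(n-1)
Term by term: -7·x^6-2·x

Answer: -7x^6-2x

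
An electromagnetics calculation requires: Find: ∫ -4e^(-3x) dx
Since d/dx[e^(-3x)]=-3e^(-3x), we get 4/3 e^(-3x)+C

Answer: (4/3)e^(-3x)+C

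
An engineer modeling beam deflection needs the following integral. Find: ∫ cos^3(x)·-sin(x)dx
Let u=cos(x), du=-sin(x) dx
∫ u^3 du=u^4/4+C

Answer: cos^4(x)/4+C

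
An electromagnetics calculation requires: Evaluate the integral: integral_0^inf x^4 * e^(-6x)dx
This is a Gamma integral. Substitute u = 6x (du = 6 dx):
integral_0^inf x^4*e^(-6x) dx = (1/6^5) integral_0^inf u^4*e^(-u) du
= Gamma(5)/6^5 = 4!/6^5 = 24/7776

Answer: 1/324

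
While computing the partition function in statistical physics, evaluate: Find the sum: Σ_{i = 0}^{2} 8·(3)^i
Geometric series: S=a(1 - r^n)/(1 - r)
a=8, r=3, n=3
S=8(1 - 27)/-2=104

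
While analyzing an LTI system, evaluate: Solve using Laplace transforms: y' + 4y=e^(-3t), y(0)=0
Take L: sY - 0 + 4Y=1/(s + 3)
Y(s + 4)=1/(s + 3) + 0
Y=1/((s + 3)(s + 4)) + 0/(s + 4)
Partial fractions: 1/((s + 3)(s + 4))=1/(s + 3) - 1/(s + 4)
So Y=1/(s + 3) - 1/(s + 4)
Inverse Laplace transform (L^(-1){1/(s + 3)}=e^(-3t), L^(-1){1/(s + 4)}=e^(-4t)):

Answer: y(t)=1·e^(-3t) - e^(-4t)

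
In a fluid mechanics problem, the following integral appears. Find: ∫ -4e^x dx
Since d/dx[e^x] = + e^x, we get -4e^x + C

Answer: -4e^x + C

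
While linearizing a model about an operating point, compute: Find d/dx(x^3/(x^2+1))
Quotient rule: (f/g)' = (f'g - fg')/g²
f = x^3, f' = 3x^2
g = x^2+1, g' = 2x

Answer: (3x^2·(x^2+1)-2x^4)/(x^2+1)²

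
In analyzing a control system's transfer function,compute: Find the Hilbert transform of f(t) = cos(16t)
The Hilbert transform shifts each frequency component by -pi/2.
H{cos(wt)}=sin(wt)
With w=16: H{cos(16t)}=sin(16t)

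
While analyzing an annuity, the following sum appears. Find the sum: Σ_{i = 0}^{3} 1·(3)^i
Geometric series: S=a(1 - r^n)/(1 - r)
a=1, r=3, n=4
S=1(1-81)/-2=40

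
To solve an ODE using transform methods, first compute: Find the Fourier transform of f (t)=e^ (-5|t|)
Using the standard pair: F{e^(-a|t|)}=2a/(a^2 + omega^2)
With a=5: F(omega)=10/(25 + omega^2)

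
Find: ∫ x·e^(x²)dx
Let u = x², du = 2x dx
∫ (1/2)e^u du = e^u/2 + C

Answer: e^(x²)/2 + C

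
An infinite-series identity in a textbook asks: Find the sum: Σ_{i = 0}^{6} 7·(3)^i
Geometric series: S = a(1 - r^n)/(1 - r)
a = 7, r = 3, n = 7
S = 7(1 - 2187)/-2 = 7651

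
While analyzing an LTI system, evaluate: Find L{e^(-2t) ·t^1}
First shifting: L{e^(at)f(t)} = F(s-a)
L{t^1} = 1/s^2
Shift s → s + 2: 1/(s + 2)^2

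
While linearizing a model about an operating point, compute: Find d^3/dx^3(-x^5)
Apply power rule 3 times:
d^1: -5x^4
d^2: -20x^3
d^3: -60x^2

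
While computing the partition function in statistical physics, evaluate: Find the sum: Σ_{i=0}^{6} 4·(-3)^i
Geometric series: S=a(1 - r^n)/(1 - r)
a=4, r=-3, n=7
S=4(1 + 2187)/4=2188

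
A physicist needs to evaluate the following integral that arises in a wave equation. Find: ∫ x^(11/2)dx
Power rule: ∫ x^(11/2) dx = x^(13/2)/(13/2) + C

Answer: (2/13)·x^(13/2) + C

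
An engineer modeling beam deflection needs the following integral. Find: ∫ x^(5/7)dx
Power rule: ∫ x^(5/7) dx = x^(12/7)/(12/7)+C

Answer: (7/12)·x^(12/7)+C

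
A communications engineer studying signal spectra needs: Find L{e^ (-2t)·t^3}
First shifting: L{e^(at)f(t)}=F(s-a)
L{t^3}=6/s^4
Shift s → s + 2: 6/(s + 2)^4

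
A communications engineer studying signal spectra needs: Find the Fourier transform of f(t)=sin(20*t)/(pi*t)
sin(W * t)/(pi * t) = (W/pi) * sinc(W * t/pi) is the impulse response of the ideal low-pass filter with cutoff W (here W = 20).
Its Fourier transform is a rectangular function:
F(omega) = 1 for |omega| < 20, 0 otherwise

Answer: rect(omega/40) [i.e., 1 for |omega| < 20, 0 otherwise]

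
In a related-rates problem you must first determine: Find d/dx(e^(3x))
Chain rule: d/dx[e^u]=e^u · u' where u=3x
u'=3

Answer: 3·e^(3x)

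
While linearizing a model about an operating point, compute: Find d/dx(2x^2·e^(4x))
Product rule: (fg)' = f'g+fg'
f = 2x^2, f' = 4x
g = e^(4x), g' = 4·e^(4x)

Answer: 4x·e^(4x)+8x^2·e^(4x)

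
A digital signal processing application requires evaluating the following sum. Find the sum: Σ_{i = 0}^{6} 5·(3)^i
Geometric series: S=a(1 - r^n)/(1 - r)
a=5, r=3, n=7
S=5(1 - 2187)/-2=5465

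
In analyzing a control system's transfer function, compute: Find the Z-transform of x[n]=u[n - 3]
Using the time-shift property: Z{u[n-3]}=z^(-3)*z/(z-1)
=z^(-2)/(z-1)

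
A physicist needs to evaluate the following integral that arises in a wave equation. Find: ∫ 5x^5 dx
Using power rule: ∫ 5x^5 dx=5/6 x^6+C=(5/6)x^6+C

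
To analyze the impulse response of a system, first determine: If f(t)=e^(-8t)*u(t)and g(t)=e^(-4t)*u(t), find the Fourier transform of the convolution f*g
By the convolution theorem: F{f * g} = F(omega) * G(omega)
F(omega) = 1/(8 + j * omega), G(omega) = 1/(4 + j * omega)
F{f * g} = 1/((8 + j * omega)(4 + j * omega))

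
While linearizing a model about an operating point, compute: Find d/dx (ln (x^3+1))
Chain rule: d/dx[ln(u)]=u'/u where u=x^3+1
u'=3x^2

Answer: (3x^2)/(x^3+1)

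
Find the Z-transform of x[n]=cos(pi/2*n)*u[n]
Z{cos(w0 * n) * u[n]} = z(z - cos(w0))/(z^2 - 2z * cos(w0) + 1)
With w0 = pi/2: X(z) = z(z - cos(pi/2))/(z^2 - 2z * cos(pi/2) + 1)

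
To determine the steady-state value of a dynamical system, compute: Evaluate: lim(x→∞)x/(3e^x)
Apply L'Hôpital 1 times (∞/∞ each time):
Eventually get 1!/(3e^x) → 0

Answer: 0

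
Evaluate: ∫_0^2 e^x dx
Antiderivative: e^x
Evaluate: (e^2-1)

Answer: e^2-1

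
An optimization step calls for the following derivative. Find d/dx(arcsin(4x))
d/dx[arcsin(u)]=u'/√(1-u²), u=4x, u'=4

Answer: 4/√(1-16x²)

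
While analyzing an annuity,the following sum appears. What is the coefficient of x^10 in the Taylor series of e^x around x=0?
Taylor series of e^x=Σ x^n/n!
Coefficient of x^10=1/10!=1/3628800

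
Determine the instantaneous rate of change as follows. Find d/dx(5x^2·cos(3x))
Product rule: (fg)' = f'g + fg'
f = 5x^2, f' = 10x
g = cos(3x), g' = -3·sin(3x)

Answer: 10x·cos(3x) - 15x^2·sin(3x)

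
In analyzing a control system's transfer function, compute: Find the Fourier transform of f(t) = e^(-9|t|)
Using the standard pair: F{e^(-a|t|)} = 2a/(a^2+omega^2)
With a = 9: F(omega) = 18/(81+omega^2)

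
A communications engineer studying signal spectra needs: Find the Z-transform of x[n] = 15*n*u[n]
Z{n*u[n]}=z/(z-1)^2
By linearity: Z{15*n*u[n]}=15z/(z-1)^2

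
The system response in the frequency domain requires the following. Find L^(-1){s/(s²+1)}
L^(-1){s/(s² + w²)} = cos(wt)
Here w = 1

Answer: cos(t)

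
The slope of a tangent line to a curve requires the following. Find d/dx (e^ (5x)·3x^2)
Product rule: (fg)' = f'g+fg'
f = e^(5x), f' = 5·e^(5x)
g = 3x^2, g' = 6x

Answer: 15·e^(5x)·x^2+6·e^(5x)·x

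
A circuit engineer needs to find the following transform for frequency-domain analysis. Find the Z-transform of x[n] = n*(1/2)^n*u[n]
Using the property Z{n*a^n*u[n]} = az/(z-a)^2
With a = 1/2: X(z) = (1/2)z/(z - 1/2)^2, |z| > 1/2

Answer: (1/2)z/(z - 1/2)^2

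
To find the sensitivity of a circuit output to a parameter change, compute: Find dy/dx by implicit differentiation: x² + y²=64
Differentiate both sides: 2x + 2y·(dy/dx)=0
Solve: dy/dx=-2x/(2y)=-x/y

Answer: dy/dx=-x/y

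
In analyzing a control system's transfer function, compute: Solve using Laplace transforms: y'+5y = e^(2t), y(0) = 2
Take L: sY - 2+5Y = 1/(s-2)
Y(s+5) = 1/(s-2)+2
Y = 1/((s-2)(s+5))+2/(s+5)
Partial fractions: 1/((s-2)(s+5)) = (1/7)/(s-2) - (1/7)/(s+5)
So Y = (1/7)/(s-2)+(13/7)/(s+5)
Inverse Laplace transform (L^(-1){1/(s-2)} = e^(2t), L^(-1){1/(s+5)} = e^(-5t)):

Answer: y(t) = (1/7)·e^(2t)+(13/7)·e^(-5t)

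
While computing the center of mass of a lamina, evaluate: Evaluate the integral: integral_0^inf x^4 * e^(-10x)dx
This is a Gamma integral. Substitute u=10x (du=10 dx):
integral_0^inf x^4*e^(-10x) dx=(1/10^5) integral_0^inf u^4*e^(-u) du
=Gamma(5)/10^5=4!/10^5=24/100000

Answer: 3/12500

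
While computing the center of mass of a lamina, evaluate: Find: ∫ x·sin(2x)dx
By parts: u = x, dv = sin(2x) dx
du = dx, v = -cos(2x)/2
= -x·cos(2x)/2 + sin(2x)/2² + C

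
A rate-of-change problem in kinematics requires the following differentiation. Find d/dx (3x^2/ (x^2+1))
Quotient rule: (f/g)' = (f'g - fg')/g²
f = 3x^2, f' = 6x
g = x^2 + 1, g' = 2x

Answer: (6x·(x^2 + 1) - 6x^3)/(x^2 + 1)²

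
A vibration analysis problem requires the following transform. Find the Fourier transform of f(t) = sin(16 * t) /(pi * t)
sin(W*t)/(pi*t) = (W/pi)*sinc(W*t/pi) is the impulse response of the ideal low-pass filter with cutoff W (here W = 16).
Its Fourier transform is a rectangular function:
F(omega) = 1 for |omega| < 16, 0 otherwise

Answer: rect(omega/32) [i.e., 1 for |omega| < 16, 0 otherwise]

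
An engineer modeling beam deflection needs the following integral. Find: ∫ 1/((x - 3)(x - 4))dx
Partial fractions: 1/((x-3)(x-4)) = A/(x-3)+B/(x-4)
A = -1, B = 1
∫ [-1· 1/(x-3)+1· 1/(x-4)] dx
= (1)[ln|x-4| - ln|x-3|]+C

Answer: ln|(x-4)/(x-3)|+C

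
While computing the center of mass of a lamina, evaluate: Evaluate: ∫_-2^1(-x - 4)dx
Step 1: Find antiderivative F(x)=(-1/2)x^2-4x
Step 2: F(1) - F(-2)=-9/2 - (6)=-21/2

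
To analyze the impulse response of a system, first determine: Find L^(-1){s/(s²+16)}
L^(-1){s/(s²+w²)}=cos(wt)
Here w=4

Answer: cos(4t)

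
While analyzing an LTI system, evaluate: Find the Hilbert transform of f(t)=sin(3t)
The Hilbert transform shifts each frequency component by -pi/2.
H{sin(wt)} = -cos(wt)
With w = 3: H{sin(3t)} = -cos(3t)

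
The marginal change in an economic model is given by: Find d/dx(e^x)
Chain rule: d/dx[e^u] = e^u · u' where u = x
u' = 1

Answer: 1·e^x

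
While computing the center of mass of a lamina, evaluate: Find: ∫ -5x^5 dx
Using power rule: ∫ -5x^5 dx = -5/6 x^6 + C = (-5/6)x^6 + C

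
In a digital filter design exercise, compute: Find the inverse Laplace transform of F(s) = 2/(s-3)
L^(-1){2/(s-a)}=c·e^(at)
Here a=3, c=2

Answer: 2e^(3t)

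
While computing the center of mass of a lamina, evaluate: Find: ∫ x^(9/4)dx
Power rule: ∫ x^(9/4) dx = x^(13/4)/(13/4) + C

Answer: (4/13)·x^(13/4) + C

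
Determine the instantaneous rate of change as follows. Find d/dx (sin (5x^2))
Chain rule: d/dx[sin(u)] = cos(u)·u' where u = 5x^2
u' = 10x

Answer: 10x·cos(5x^2)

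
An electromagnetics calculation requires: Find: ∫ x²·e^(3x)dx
Integration by parts twice:
First: u = x², dv = e^(3x) dx => x²e^(3x)/3 - (2/3)∫ xe^(3x) dx
Second (∫ xe^(3x) dx): xe^(3x)/3 - e^(3x)/9
Combining: e^(3x)(x²/3 - 2x/9 + 2/27) + C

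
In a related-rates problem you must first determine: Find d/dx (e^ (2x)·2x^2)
Product rule: (fg)'=f'g+fg'
f=e^(2x), f'=2·e^(2x)
g=2x^2, g'=4x

Answer: 4·e^(2x)·x^2+4·e^(2x)·x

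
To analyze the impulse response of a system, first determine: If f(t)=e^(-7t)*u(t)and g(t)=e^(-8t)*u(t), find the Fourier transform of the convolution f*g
By the convolution theorem: F{f*g} = F(omega)*G(omega)
F(omega) = 1/(7+j*omega), G(omega) = 1/(8+j*omega)
F{f*g} = 1/((7+j*omega)(8+j*omega))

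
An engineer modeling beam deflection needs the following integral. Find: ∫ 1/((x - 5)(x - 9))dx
Partial fractions: 1/((x-5)(x-9)) = A/(x-5) + B/(x-9)
A = -1/4, B = 1/4
∫ [-1/4· 1/(x-5) + 1/4· 1/(x-9)] dx
= (1/4)[ln|x-9| - ln|x-5|] + C

Answer: (1/4)·ln|(x-9)/(x-5)| + C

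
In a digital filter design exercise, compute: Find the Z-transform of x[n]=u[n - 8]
Using the time-shift property: Z{u[n-8]}=z^(-8)*z/(z-1)
=z^(-7)/(z-1)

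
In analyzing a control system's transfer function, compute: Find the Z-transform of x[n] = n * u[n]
Standard pair: Z{n * u[n]} = z/(z-1)^2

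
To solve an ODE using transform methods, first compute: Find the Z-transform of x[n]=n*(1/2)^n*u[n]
Using the property Z{n*a^n*u[n]} = az/(z-a)^2
With a = 1/2: X(z) = (1/2)z/(z - 1/2)^2, |z| > 1/2

Answer: (1/2)z/(z - 1/2)^2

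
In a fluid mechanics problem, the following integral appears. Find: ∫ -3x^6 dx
Using power rule: ∫ -3x^6 dx=-3/7 x^7+C=(-3/7)x^7+C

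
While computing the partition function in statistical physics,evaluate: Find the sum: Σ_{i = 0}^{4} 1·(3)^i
Geometric series: S = a(1 - r^n)/(1 - r)
a = 1, r = 3, n = 5
S = 1(1-243)/-2 = 121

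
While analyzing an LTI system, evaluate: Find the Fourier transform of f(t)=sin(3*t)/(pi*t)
sin(W * t)/(pi * t) = (W/pi) * sinc(W * t/pi) is the impulse response of the ideal low-pass filter with cutoff W (here W = 3).
Its Fourier transform is a rectangular function:
F(omega) = 1 for |omega| < 3, 0 otherwise

Answer: rect(omega/6) [i.e., 1 for |omega| < 3, 0 otherwise]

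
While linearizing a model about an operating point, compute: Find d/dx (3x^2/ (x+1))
Quotient rule: (f/g)' = (f'g - fg')/g²
f = 3x^2, f' = 6x
g = x+1, g' = 1

Answer: (6x·(x+1)-3x^2)/(x+1)²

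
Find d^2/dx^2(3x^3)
Apply power rule 2 times:
d^1: 9x^2
d^2: 18x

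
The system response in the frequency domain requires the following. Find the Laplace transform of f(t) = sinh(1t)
L{sinh(at)}=a/(s²-a²)
L{sinh(1t)}=1/(s²-1)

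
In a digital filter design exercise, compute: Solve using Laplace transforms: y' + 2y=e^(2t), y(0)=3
Take L: sY - 3 + 2Y=1/(s-2)
Y(s + 2)=1/(s-2) + 3
Y=1/((s-2)(s + 2)) + 3/(s + 2)
Partial fractions: 1/((s-2)(s + 2))=(1/4)/(s-2) - (1/4)/(s + 2)
So Y=(1/4)/(s-2) + (11/4)/(s + 2)
Inverse Laplace transform (L^(-1){1/(s-2)}=e^(2t), L^(-1){1/(s + 2)}=e^(-2t)):

Answer: y(t)=(1/4)·e^(2t) + (11/4)·e^(-2t)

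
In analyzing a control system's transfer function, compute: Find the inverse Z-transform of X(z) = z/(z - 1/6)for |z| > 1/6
Standard pair: z/(z-a) <-> a^n*u[n] for causal signals
With a = 1/6: x[n] = (1/6)^n*u[n]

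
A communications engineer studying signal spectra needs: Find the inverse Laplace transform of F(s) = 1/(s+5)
L^(-1){1/(s-a)} = c·e^(at)
Here a = -5, c = 1

Answer: e^(-5t)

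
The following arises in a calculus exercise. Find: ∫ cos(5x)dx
Using substitution u=5x: ∫ cos(u) du/5=sin(u)/5 + C

Answer: (1/5)sin(5x) + C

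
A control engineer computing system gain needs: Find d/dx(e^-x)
Chain rule: d/dx[e^u]=e^u · u' where u=-x
u'=-1

Answer: -1·e^-x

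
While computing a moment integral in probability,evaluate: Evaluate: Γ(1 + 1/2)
Γ(n+1/2) = (2n)!√π/(4^n·n!)
= 2√π/(4·1) = (1/2)·√π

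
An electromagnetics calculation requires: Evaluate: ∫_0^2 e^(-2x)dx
Antiderivative: (1/(-2))e^(-2x)
Evaluate: (1/(-2))(e^-4 - 1)

Answer: (e^-4 - 1)/(-2)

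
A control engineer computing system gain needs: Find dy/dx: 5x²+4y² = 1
Differentiate: 10x+8y·(dy/dx) = 0
dy/dx = -10x/(8y) = -(5/4)·(x/y)

Answer: dy/dx = -(5/4)·(x/y)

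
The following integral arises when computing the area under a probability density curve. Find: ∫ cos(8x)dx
Using substitution u = 8x: ∫ cos(u) du/8 = sin(u)/8 + C

Answer: (1/8)sin(8x) + C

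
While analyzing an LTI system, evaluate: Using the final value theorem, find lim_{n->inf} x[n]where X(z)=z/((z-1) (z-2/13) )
Final value theorem: lim x[n] = lim_{z->1} (z-1) * X(z)
(z-1) * X(z) = z/(z-2/13)
As z->1: 1/(1 - 2/13) = 1/(11/13) = 13/11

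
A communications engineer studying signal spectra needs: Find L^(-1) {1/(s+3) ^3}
L^(-1){1/(s-a)^n}=t^(n-1)·e^(at)/(n-1)!
Here a=-3, n=3: t^2·e^(-3t)/2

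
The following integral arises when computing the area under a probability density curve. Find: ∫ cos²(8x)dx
Using identity cos²(u) = (1+cos(2u))/2:
∫ (1+cos(16x))/2 dx = x/2+sin(16x)/32+C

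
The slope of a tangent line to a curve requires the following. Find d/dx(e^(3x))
Chain rule: d/dx[e^u] = e^u · u' where u = 3x
u' = 3

Answer: 3·e^(3x)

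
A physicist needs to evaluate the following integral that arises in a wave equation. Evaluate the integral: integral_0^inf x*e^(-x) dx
This is a Gamma integral. Substitute u = 1x:
integral_0^inf x*e^(-x) dx = (1/1^2) integral_0^inf u^1*e^(-u) du
= Gamma(2)/1^2 = 1!/1^2 = 1/1

Answer: 1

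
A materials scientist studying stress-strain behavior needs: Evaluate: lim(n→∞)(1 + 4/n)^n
This is the definition of e^4: lim(1 + 4/n)^n=e^4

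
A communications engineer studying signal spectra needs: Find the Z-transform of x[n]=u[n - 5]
Using the time-shift property: Z{u[n-5]} = z^(-5)*z/(z-1)
= z^(-4)/(z-1)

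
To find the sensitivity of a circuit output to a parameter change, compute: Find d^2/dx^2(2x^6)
Apply power rule 2 times:
d^1: 12x^5
d^2: 60x^4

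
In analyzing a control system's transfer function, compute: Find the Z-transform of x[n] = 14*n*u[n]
Z{n * u[n]}=z/(z-1)^2
By linearity: Z{14 * n * u[n]}=14z/(z-1)^2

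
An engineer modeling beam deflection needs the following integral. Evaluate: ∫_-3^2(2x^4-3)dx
Step 1: Find antiderivative F(x) = (2/5)x^5-3x
Step 2: F(2) - F(-3) = 34/5 - (-441/5) = 95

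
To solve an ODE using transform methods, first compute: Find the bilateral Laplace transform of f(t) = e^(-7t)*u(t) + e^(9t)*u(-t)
For e^(-7t) * u(t): L = 1/(s+7), Re(s) > -7
For e^(9t) * u(-t): L = -1/(s-9), Re(s) < 9
Combined: F(s) = 1/(s+7)-1/(s-9), -7 < Re(s) < 9

Answer: 1/(s+7)-1/(s-9), ROC: -7 < Re(s) < 9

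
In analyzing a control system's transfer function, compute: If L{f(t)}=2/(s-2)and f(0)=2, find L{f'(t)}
L{f'(t)} = s·F(s) - f(0) = 2s/(s-2) - 2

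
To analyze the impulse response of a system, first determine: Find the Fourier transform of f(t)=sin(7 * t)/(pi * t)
sin(W*t)/(pi*t) = (W/pi)*sinc(W*t/pi) is the impulse response of the ideal low-pass filter with cutoff W (here W = 7).
Its Fourier transform is a rectangular function:
F(omega) = 1 for |omega| < 7, 0 otherwise

Answer: rect(omega/14) [i.e., 1 for |omega| < 7, 0 otherwise]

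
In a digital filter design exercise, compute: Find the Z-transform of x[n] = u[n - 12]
Using the time-shift property: Z{u[n-12]}=z^(-12) * z/(z-1)
=z^(-11)/(z-1)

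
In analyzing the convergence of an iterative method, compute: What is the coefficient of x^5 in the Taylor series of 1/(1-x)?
1/(1-x) = Σ x^n for |x|<1
All coefficients are 1

Answer: 1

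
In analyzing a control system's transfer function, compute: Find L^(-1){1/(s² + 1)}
L^(-1){w/(s²+w²)}=sin(wt)
Here w=1

Answer: sin(t)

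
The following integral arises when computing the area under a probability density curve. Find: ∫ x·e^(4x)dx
Integration by parts: u = x, dv = e^(4x) dx
du = dx, v = e^(4x)/4
= x·e^(4x)/4 - ∫ e^(4x)/4 dx
= x·e^(4x)/4 - e^(4x)/16+C

Answer: e^(4x)(x/4-1/16)+C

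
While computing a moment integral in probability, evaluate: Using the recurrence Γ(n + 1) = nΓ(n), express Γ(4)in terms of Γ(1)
Γ(4) = 3Γ(3) = 3·2Γ(2) = ... = 3!·Γ(1) = 6·Γ(1)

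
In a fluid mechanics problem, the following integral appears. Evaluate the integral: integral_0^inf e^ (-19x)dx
integral_0^inf e^(-19x) dx = [-1/19 * e^(-19x)]_0^inf
= 0 - (-1/19) = 1/19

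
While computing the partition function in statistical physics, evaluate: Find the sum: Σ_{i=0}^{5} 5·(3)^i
Geometric series: S=a(1 - r^n)/(1 - r)
a=5, r=3, n=6
S=5(1-729)/-2=1820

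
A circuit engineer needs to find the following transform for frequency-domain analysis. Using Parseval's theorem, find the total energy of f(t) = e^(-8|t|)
Parseval's theorem: E = integral |f(t)|^2 dt = (1/2pi) integral |F(omega)|^2 domega
E = integral_{-inf}^{inf} e^(-16|t|) dt = 2*integral_0^inf e^(-16t) dt = 2/(2*8) = 1/8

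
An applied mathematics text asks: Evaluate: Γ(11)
Γ(n)=(n-1)! for positive integers
Γ(11)=10!=3628800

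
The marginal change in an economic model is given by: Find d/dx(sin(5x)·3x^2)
Product rule: (fg)' = f'g + fg'
f = sin(5x), f' = 5·cos(5x)
g = 3x^2, g' = 6x

Answer: 15·cos(5x)·x^2 + 6·sin(5x)·x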